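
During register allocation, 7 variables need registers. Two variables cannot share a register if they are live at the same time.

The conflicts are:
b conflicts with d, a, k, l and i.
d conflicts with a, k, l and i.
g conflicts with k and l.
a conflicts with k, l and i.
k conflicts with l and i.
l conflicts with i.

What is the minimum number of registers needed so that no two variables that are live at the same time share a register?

b, d, a, k, l, i are mutually in conflict, so at least 6 registers are needed.
6 registers suffice: register 1 → {k}; register 2 → {l}; register 3 → {b, g}; register 4 → {d}; register 5 → {a}; register 6 → {i}. Every pair that conflicts lands in different registers.

6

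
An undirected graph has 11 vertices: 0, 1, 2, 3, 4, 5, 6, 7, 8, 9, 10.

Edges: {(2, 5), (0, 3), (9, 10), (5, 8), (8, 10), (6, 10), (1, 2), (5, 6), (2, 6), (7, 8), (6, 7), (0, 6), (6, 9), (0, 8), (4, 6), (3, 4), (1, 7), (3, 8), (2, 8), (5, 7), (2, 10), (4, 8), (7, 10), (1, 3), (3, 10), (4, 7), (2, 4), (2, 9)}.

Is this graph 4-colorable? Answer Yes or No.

The chromatic number is 4. 2, 6, 9, 10 are pairwise adjacent (a clique of size 4), so at least 4 colors are needed.
4 colors suffice: color red → {1, 6, 8}; color blue → {2, 3, 7}; color green → {0, 4, 5, 10}; color yellow → {9}.
That is already a proper 4-coloring.

Yes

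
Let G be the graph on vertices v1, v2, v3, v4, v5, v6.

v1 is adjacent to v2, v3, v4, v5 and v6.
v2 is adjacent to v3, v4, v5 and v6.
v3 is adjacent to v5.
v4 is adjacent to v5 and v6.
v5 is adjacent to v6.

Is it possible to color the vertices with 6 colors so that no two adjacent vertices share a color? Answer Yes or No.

The chromatic number is 5. v1, v2, v4, v5, v6 are pairwise adjacent (a clique of size 5), so at least 5 colors are needed.
A valid assignment using 5 colors: v1=3, v2=1, v3=4, v4=4, v5=2, v6=5.
Since 6 ≥ 5, a proper 6-coloring certainly exists.

Yes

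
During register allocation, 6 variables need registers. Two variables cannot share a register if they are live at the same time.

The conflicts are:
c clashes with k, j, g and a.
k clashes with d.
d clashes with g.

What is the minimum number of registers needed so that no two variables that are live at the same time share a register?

2

d and g conflict, so at least 2 registers are needed.
2 registers suffice: register 1 → {c, d}; register 2 → {k, j, g, a}. Each listed conflict is separated.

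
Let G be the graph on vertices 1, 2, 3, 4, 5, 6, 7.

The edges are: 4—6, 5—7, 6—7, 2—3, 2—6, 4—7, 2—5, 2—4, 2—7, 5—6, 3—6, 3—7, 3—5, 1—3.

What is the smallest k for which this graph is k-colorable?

2, 3, 5, 6, 7 are mutually adjacent (a clique of size 5), so at least 5 colors are needed.
5 colors suffice: color red → {1, 7}; color blue → {6}; color green → {3, 4}; color yellow → {2}; color purple → {5}. No two adjacent vertices share a color.

5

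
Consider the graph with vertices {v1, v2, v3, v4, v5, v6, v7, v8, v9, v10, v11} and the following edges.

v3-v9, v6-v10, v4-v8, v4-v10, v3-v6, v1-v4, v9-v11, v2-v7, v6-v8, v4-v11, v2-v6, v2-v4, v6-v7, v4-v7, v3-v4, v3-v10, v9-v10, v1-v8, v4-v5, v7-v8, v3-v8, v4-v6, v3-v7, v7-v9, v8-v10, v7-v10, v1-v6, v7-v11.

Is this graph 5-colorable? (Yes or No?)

No

v3, v4, v6, v7, v8, v10 form a clique, so at least 6 colors are needed.
So 5 colors are not enough.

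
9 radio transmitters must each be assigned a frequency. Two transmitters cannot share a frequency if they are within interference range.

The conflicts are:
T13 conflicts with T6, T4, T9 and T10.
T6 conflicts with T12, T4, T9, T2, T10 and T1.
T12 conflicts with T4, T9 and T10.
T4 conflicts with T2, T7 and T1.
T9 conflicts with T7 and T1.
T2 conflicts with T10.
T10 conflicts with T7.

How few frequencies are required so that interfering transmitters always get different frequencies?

3

T6, T4, T2 pairwise conflict, so at least 3 frequencies are needed.
3 frequencies suffice: frequency 1 → {T6, T7}; frequency 2 → {T4, T9, T10}; frequency 3 → {T13, T12, T2, T1}. Every pair that conflicts lands in different frequencies.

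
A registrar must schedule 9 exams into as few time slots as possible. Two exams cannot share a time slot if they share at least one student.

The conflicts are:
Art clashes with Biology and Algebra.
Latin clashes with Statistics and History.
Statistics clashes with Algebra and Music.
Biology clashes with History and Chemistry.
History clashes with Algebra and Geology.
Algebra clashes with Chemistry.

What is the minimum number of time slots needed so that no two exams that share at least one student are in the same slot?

2

Algebra and Chemistry conflict, so at least 2 time slots are needed.
2 time slots suffice: time slot 1 → {Latin, Biology, Algebra, Geology, Music}; time slot 2 → {Art, Statistics, History, Chemistry}. Every pair that conflicts lands in different time slots.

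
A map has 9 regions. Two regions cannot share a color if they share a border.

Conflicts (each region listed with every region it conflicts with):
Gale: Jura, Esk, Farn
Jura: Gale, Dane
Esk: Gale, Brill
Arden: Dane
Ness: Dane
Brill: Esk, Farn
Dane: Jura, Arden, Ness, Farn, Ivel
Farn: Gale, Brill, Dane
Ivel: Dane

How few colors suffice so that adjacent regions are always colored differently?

2

Brill and Farn conflict, so at least 2 colors are needed.
A valid assignment using 2 colors: Gale=1, Jura=2, Esk=2, Arden=2, Ness=2, Brill=1, Dane=1, Farn=2, Ivel=2. Each listed conflict is separated.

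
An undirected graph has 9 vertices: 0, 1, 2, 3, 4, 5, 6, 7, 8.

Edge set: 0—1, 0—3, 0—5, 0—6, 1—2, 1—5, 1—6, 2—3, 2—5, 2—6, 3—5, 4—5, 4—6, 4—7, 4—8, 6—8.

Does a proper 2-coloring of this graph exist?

1, 2, 6 form a triangle, so at least 3 colors are needed.
So 2 colors are not enough.

No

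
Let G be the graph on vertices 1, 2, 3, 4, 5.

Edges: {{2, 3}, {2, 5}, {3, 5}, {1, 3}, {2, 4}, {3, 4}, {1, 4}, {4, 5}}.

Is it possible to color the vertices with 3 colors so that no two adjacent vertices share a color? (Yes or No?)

2, 3, 4, 5 are pairwise adjacent (a clique of size 4), so at least 4 colors are needed.
So 3 colors are not enough.

No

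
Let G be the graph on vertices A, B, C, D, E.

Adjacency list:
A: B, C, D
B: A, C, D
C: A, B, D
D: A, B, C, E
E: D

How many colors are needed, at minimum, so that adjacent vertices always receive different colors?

4

A, B, C, D are pairwise adjacent (a clique of size 4), so at least 4 colors are needed.
4 colors suffice: color 1 → {D}; color 2 → {A, E}; color 3 → {C}; color 4 → {B}. Each edge has distinct colors on its endpoints.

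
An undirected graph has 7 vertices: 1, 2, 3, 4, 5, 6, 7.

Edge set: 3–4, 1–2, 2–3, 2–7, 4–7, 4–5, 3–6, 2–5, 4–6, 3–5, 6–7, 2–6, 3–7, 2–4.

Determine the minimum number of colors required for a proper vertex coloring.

5

2, 3, 4, 6, 7 are pairwise adjacent (a clique of size 5), so at least 5 colors are needed.
5 colors suffice: 1=b, 2=a, 3=c, 4=b, 5=d, 6=e, 7=d. Every edge joins two different colors.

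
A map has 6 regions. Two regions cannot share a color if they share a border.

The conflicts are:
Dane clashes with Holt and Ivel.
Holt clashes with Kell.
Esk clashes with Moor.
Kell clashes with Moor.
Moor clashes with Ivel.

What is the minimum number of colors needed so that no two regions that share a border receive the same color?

3

The cycle Kell-Holt-Dane-Ivel-Moor-Kell has odd length 5, so it cannot be 2-colored; at least 3 colors are needed.
3 colors suffice: color 1 → {Dane, Moor}; color 2 → {Esk, Kell, Ivel}; color 3 → {Holt}. Every pair that conflicts lands in different colors.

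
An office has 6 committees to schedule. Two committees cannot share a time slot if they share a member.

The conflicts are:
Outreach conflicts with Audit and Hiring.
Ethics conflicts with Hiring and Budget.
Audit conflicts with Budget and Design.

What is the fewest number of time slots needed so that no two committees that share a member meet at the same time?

The cycle Ethics-Budget-Audit-Outreach-Hiring-Ethics has odd length 5, so it cannot be 2-colored; at least 3 time slots are needed.
A valid assignment using 3 time slots: Outreach=3, Ethics=1, Audit=1, Hiring=2, Budget=2, Design=2. Every pair that conflicts lands in different time slots.

3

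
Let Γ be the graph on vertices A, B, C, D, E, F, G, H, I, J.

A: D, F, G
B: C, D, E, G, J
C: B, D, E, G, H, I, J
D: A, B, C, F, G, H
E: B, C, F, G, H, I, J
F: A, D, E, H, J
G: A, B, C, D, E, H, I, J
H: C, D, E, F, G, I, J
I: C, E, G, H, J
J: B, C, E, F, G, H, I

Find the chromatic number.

6

C, E, G, H, I, J form a clique, so at least 6 colors are needed.
6 colors suffice: color 1 → {F, G}; color 2 → {A, B, H}; color 3 → {D, J}; color 4 → {E}; color 5 → {C}; color 6 → {I}. Every edge joins two different colors.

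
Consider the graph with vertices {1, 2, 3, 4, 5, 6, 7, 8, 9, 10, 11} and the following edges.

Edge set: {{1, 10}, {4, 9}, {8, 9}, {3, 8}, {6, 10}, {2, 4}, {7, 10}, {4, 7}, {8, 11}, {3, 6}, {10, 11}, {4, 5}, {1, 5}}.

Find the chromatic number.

3

The cycle 10-11-8-3-6-10 has odd length 5, so it cannot be 2-colored; at least 3 colors are needed.
3 colors suffice: color red → {4, 8, 10}; color blue → {1, 2, 3, 7, 9, 11}; color green → {5, 6}. No two adjacent vertices share a color.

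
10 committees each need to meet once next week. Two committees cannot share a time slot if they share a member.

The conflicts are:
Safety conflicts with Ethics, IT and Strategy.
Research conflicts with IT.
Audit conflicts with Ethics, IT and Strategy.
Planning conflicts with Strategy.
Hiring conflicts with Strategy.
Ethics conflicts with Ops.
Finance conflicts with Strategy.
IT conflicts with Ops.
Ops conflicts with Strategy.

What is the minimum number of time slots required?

Safety and IT conflict, so at least 2 time slots are needed.
2 time slots suffice: time slot 1 → {Ethics, IT, Strategy}; time slot 2 → {Safety, Research, Audit, Planning, Hiring, Finance, Ops}. Every pair that conflicts lands in different time slots.

2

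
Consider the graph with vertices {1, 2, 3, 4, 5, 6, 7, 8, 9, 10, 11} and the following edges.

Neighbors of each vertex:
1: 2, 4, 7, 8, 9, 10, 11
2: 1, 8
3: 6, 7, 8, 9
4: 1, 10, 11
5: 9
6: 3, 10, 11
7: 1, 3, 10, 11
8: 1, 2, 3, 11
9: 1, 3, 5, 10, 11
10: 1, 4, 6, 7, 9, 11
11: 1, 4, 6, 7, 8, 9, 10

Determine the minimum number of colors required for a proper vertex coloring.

1, 7, 10, 11 are mutually adjacent (a clique of size 4), so at least 4 colors are needed.
One proper 4-coloring: 1=b, 2=a, 3=a, 4=d, 5=a, 6=b, 7=d, 8=c, 9=d, 10=c, 11=a. No two adjacent vertices share a color.

4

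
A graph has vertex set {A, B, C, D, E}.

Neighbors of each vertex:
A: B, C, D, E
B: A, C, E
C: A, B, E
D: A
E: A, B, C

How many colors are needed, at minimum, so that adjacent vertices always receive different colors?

4

A, B, C, E are pairwise adjacent (a clique of size 4), so at least 4 colors are needed.
4 colors suffice: color 1 → {A}; color 2 → {D, E}; color 3 → {B}; color 4 → {C}. Every edge joins two different colors.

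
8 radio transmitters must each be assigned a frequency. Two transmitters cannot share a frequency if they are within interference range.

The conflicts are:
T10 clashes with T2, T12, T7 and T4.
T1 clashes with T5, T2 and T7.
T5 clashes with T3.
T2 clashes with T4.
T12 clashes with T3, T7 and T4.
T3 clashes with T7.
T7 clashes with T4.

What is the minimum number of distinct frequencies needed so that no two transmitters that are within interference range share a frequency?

T10, T12, T7, T4 are mutually in conflict, so at least 4 frequencies are needed.
4 frequencies suffice: frequency 1 → {T5, T2, T7}; frequency 2 → {T1, T12}; frequency 3 → {T10, T3}; frequency 4 → {T4}. Each listed conflict is separated.

4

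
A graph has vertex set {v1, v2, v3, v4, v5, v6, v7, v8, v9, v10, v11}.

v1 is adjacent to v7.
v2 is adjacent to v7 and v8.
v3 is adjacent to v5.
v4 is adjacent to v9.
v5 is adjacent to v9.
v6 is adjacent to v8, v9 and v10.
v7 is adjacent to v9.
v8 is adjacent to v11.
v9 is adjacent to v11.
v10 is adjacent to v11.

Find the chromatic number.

3

The cycle v8-v6-v9-v7-v2-v8 has odd length 5, so it cannot be 2-colored; at least 3 colors are needed.
3 colors suffice: color 1 → {v1, v3, v8, v9, v10}; color 2 → {v4, v5, v6, v7, v11}; color 3 → {v2}. No two adjacent vertices share a color.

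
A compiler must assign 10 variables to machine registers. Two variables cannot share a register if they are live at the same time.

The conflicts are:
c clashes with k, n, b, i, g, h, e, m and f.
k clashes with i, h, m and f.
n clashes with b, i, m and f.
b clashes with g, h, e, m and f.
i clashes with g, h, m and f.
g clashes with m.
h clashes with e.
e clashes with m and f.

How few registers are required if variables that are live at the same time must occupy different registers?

c, b, g, m all conflict with each other, so at least 4 registers are needed.
4 registers suffice: register 1 → {c}; register 2 → {b, i}; register 3 → {h, m, f}; register 4 → {k, n, g, e}. No two conflicting variables share a register.

4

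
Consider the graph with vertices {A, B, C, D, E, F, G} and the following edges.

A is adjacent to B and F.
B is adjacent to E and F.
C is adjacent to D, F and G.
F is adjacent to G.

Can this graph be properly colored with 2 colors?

No

A, B, F form a triangle, so at least 3 colors are needed.
So 2 colors are not enough.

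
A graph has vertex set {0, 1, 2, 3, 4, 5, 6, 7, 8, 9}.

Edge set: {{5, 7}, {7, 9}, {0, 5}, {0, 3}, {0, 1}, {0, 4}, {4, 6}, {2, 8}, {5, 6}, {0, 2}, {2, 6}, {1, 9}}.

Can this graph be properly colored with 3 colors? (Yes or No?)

The chromatic number is 3. The cycle 5-0-1-9-7-5 has odd length 5, so it cannot be 2-colored; at least 3 colors are needed.
A valid assignment using 3 colors: 0=a, 1=b, 2=b, 3=b, 4=b, 5=b, 6=a, 7=c, 8=a, 9=a.
That is already a proper 3-coloring.

Yes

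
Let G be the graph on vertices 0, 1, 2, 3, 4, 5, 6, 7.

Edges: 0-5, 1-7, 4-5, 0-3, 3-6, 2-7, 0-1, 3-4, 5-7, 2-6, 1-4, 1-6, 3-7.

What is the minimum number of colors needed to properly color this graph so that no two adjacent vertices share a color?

1 and 4 are adjacent, so at least 2 colors are needed.
2 colors suffice: color a → {1, 2, 3, 5}; color b → {0, 4, 6, 7}. Each edge has distinct colors on its endpoints.

2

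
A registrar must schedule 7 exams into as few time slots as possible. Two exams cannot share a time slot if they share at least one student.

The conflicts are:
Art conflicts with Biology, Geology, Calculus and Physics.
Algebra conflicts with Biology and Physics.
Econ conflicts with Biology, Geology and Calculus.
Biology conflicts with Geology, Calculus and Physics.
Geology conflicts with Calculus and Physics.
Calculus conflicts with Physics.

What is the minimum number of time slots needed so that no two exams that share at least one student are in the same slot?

5

Art, Biology, Geology, Calculus, Physics are mutually in conflict, so at least 5 time slots are needed.
Using 5 time slots: Art=5, Algebra=2, Econ=3, Biology=1, Geology=2, Calculus=4, Physics=3. No two conflicting exams share a time slot.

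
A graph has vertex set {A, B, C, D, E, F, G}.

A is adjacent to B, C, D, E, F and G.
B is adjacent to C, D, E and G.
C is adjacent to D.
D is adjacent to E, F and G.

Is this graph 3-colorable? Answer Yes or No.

A, B, C, D form a clique, so at least 4 colors are needed.
So 3 colors are not enough.

No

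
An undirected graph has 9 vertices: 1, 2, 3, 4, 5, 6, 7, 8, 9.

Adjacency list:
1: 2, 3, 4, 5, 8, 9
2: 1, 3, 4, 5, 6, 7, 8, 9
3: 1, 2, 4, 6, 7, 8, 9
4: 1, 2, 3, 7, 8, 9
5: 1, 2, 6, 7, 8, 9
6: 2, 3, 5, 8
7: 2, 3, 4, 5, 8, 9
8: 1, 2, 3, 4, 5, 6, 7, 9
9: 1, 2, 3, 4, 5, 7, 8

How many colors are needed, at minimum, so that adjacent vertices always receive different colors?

6

2, 3, 4, 7, 8, 9 form a clique, so at least 6 colors are needed.
6 colors suffice: color a → {2}; color b → {8}; color c → {6, 9}; color d → {3, 5}; color e → {1, 7}; color f → {4}. Every edge joins two different colors.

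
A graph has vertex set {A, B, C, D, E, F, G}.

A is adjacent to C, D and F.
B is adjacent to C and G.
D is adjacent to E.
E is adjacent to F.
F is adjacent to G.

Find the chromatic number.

The cycle C-A-F-G-B-C has odd length 5, so it cannot be 2-colored; at least 3 colors are needed.
3 colors suffice: color 1 → {B, D, F}; color 2 → {A, E, G}; color 3 → {C}. Each edge has distinct colors on its endpoints.

3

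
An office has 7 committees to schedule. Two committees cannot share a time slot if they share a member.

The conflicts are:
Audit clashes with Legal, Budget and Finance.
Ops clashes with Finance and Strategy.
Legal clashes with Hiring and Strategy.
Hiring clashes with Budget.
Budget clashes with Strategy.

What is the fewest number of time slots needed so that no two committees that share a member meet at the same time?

The cycle Audit-Finance-Ops-Strategy-Budget-Audit has odd length 5, so it cannot be 2-colored; at least 3 time slots are needed.
A valid assignment using 3 time slots: Audit=2, Ops=1, Legal=1, Hiring=2, Budget=1, Finance=3, Strategy=2. Every pair that conflicts lands in different time slots.

3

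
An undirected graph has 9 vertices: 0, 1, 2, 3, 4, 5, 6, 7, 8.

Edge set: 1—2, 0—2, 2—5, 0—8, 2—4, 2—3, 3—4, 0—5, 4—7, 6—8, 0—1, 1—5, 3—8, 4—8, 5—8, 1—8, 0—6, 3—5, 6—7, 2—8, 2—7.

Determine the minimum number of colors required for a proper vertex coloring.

0, 1, 2, 5, 8 are pairwise adjacent (a clique of size 5), so at least 5 colors are needed.
5 colors suffice: color red → {2, 6}; color blue → {7, 8}; color green → {0, 4}; color yellow → {5}; color purple → {1, 3}. Every edge joins two different colors.

5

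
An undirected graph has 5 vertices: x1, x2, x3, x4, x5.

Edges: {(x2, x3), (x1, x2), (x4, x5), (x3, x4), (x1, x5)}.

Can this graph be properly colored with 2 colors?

The cycle x3-x2-x1-x5-x4-x3 has odd length 5, so it cannot be 2-colored; at least 3 colors are needed.
So 2 colors are not enough.

No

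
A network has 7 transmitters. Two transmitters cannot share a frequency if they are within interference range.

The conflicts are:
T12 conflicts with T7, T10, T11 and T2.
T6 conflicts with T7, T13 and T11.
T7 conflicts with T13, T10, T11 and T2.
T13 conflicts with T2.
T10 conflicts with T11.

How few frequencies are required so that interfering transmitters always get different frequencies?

T12, T7, T10, T11 all conflict with each other, so at least 4 frequencies are needed.
Using 4 frequencies: T12=2, T6=4, T7=1, T13=2, T10=4, T11=3, T2=3. Each listed conflict is separated.

4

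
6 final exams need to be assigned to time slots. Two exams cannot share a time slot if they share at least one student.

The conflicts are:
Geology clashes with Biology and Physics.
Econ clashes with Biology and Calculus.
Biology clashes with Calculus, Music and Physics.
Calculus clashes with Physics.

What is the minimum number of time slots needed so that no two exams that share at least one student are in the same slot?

3

Geology, Biology, Physics pairwise conflict, so at least 3 time slots are needed.
Using 3 time slots: Geology=2, Econ=3, Biology=1, Calculus=2, Music=2, Physics=3. Each listed conflict is separated.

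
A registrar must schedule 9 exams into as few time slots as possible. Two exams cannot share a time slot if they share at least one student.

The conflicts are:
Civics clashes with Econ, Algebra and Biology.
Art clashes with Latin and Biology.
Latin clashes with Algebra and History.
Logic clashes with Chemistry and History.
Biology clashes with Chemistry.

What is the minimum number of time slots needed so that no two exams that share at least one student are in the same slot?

3

The cycle Latin-Algebra-Civics-Biology-Art-Latin has odd length 5, so it cannot be 2-colored; at least 3 time slots are needed.
3 time slots suffice: time slot 1 → {Civics, Latin, Chemistry}; time slot 2 → {Econ, Algebra, Biology, History}; time slot 3 → {Art, Logic}. No two conflicting exams share a time slot.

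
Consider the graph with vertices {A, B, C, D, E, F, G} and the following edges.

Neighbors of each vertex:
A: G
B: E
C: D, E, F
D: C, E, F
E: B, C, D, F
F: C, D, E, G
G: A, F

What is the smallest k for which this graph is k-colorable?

4

C, D, E, F are mutually adjacent (a clique of size 4), so at least 4 colors are needed.
4 colors suffice: A=blue, B=blue, C=yellow, D=green, E=red, F=blue, G=red. No two adjacent vertices share a color.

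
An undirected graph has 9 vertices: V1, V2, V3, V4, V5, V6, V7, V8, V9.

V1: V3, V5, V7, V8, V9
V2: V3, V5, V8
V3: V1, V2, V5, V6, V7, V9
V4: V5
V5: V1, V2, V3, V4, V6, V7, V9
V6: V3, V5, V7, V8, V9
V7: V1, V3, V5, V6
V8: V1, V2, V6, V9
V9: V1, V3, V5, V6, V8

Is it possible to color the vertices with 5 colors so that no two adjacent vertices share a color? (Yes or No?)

Yes

The chromatic number is 4. V1, V3, V5, V7 are pairwise adjacent (a clique of size 4), so at least 4 colors are needed.
One proper 4-coloring: V1=3, V2=3, V3=2, V4=2, V5=1, V6=3, V7=4, V8=1, V9=4.
Since 5 ≥ 4, a proper 5-coloring certainly exists.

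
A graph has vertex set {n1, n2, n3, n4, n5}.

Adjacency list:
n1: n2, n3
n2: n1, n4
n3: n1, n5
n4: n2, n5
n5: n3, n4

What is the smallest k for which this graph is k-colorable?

The cycle n3-n5-n4-n2-n1-n3 has odd length 5, so it cannot be 2-colored; at least 3 colors are needed.
3 colors suffice: color 1 → {n3, n4}; color 2 → {n2, n5}; color 3 → {n1}. No two adjacent vertices share a color.

3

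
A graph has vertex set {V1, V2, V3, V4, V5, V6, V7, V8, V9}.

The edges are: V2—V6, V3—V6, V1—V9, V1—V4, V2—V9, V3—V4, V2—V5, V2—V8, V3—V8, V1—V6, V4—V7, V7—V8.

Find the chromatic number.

2

V2 and V9 are adjacent, so at least 2 colors are needed.
One proper 2-coloring: V1=red, V2=red, V3=red, V4=blue, V5=blue, V6=blue, V7=red, V8=blue, V9=blue. Each edge has distinct colors on its endpoints.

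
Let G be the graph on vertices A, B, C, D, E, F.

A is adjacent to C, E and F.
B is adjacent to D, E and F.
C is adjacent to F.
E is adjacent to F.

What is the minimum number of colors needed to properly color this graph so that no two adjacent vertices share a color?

B, E, F are mutually adjacent, so at least 3 colors are needed.
3 colors suffice: color 1 → {D, F}; color 2 → {A, B}; color 3 → {C, E}. No two adjacent vertices share a color.

3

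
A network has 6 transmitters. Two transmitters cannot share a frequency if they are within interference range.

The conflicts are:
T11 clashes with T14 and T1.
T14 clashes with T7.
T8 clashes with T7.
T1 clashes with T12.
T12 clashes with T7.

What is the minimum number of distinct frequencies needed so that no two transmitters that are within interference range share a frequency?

3

The cycle T14-T11-T1-T12-T7-T14 has odd length 5, so it cannot be 2-colored; at least 3 frequencies are needed.
A valid assignment using 3 frequencies: T11=3, T14=2, T8=2, T1=1, T12=2, T7=1. Every pair that conflicts lands in different frequencies.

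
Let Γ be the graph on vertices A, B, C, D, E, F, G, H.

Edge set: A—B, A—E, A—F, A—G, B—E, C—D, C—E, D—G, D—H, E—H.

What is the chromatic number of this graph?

3

A, B, E are pairwise adjacent, so at least 3 colors are needed.
3 colors suffice: color 1 → {A, D}; color 2 → {E, F, G}; color 3 → {B, C, H}. Each edge has distinct colors on its endpoints.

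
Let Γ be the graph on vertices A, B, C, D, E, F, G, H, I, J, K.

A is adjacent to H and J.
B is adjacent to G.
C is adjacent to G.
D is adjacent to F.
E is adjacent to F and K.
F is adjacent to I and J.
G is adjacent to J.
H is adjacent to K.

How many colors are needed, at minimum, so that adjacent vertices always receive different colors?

F and J are adjacent, so at least 2 colors are needed.
2 colors suffice: color 1 → {A, F, G, K}; color 2 → {B, C, D, E, H, I, J}. Every edge joins two different colors.

2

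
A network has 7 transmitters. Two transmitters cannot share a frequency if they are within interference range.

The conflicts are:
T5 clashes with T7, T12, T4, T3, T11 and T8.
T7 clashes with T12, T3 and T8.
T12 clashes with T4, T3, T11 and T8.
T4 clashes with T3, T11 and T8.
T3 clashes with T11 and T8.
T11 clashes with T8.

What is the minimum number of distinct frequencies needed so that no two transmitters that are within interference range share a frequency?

T5, T12, T4, T3, T11, T8 all conflict with each other, so at least 6 frequencies are needed.
6 frequencies suffice: frequency 1 → {T3}; frequency 2 → {T12}; frequency 3 → {T5}; frequency 4 → {T8}; frequency 5 → {T7, T4}; frequency 6 → {T11}. Every pair that conflicts lands in different frequencies.

6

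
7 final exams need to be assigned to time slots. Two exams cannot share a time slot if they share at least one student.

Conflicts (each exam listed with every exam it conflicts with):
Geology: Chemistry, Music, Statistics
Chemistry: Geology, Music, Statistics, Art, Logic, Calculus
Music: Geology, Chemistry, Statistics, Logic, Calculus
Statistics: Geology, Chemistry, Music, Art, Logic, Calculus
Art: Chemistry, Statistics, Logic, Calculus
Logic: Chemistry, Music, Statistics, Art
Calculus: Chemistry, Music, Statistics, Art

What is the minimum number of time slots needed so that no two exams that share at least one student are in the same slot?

4

Geology, Chemistry, Music, Statistics are mutually in conflict, so at least 4 time slots are needed.
4 time slots suffice: time slot 1 → {Chemistry}; time slot 2 → {Statistics}; time slot 3 → {Music, Art}; time slot 4 → {Geology, Logic, Calculus}. No two conflicting exams share a time slot.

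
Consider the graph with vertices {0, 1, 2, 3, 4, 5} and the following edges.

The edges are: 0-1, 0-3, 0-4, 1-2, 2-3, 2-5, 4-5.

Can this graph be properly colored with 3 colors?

The chromatic number is 3. The cycle 4-0-1-2-5-4 has odd length 5, so it cannot be 2-colored; at least 3 colors are needed.
A valid assignment using 3 colors: 0=a, 1=b, 2=a, 3=b, 4=b, 5=c.
That is already a proper 3-coloring.

Yes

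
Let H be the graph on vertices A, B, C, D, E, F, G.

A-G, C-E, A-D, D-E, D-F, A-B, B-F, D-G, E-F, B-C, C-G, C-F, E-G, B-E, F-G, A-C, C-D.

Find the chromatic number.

C, D, E, F, G are pairwise adjacent (a clique of size 5), so at least 5 colors are needed.
5 colors suffice: A=2, B=3, C=1, D=5, E=4, F=2, G=3. Every edge joins two different colors.

5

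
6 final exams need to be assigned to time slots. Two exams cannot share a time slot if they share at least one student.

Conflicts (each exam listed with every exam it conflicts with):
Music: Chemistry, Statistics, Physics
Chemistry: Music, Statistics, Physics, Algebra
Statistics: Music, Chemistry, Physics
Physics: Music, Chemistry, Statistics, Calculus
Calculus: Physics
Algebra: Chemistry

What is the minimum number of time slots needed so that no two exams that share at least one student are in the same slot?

Music, Chemistry, Statistics, Physics pairwise conflict, so at least 4 time slots are needed.
4 time slots suffice: time slot 1 → {Chemistry, Calculus}; time slot 2 → {Physics, Algebra}; time slot 3 → {Music}; time slot 4 → {Statistics}. No two conflicting exams share a time slot.

4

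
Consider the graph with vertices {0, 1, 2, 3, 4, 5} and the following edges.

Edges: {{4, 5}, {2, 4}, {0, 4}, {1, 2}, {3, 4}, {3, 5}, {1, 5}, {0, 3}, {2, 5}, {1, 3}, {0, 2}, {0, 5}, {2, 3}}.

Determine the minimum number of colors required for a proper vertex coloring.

5

0, 2, 3, 4, 5 are mutually adjacent (a clique of size 5), so at least 5 colors are needed.
5 colors suffice: 0=purple, 1=yellow, 2=blue, 3=green, 4=yellow, 5=red. No two adjacent vertices share a color.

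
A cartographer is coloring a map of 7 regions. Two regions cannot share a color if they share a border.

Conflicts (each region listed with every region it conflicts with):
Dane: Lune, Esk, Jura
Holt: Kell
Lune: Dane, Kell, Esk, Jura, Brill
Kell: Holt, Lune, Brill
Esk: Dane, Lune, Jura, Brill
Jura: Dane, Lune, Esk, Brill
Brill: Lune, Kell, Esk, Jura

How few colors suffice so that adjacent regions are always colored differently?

Dane, Lune, Esk, Jura pairwise conflict, so at least 4 colors are needed.
4 colors suffice: color 1 → {Holt, Lune}; color 2 → {Kell, Esk}; color 3 → {Dane, Brill}; color 4 → {Jura}. Each listed conflict is separated.

4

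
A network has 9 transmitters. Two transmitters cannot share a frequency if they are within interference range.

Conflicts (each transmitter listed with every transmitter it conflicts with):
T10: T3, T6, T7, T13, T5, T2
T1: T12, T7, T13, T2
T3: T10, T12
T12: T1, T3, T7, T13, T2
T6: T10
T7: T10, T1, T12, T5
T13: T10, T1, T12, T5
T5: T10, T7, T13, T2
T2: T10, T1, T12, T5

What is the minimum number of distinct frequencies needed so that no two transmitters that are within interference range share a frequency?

T1, T12, T2 are mutually in conflict, so at least 3 frequencies are needed.
3 frequencies suffice: frequency 1 → {T10, T12}; frequency 2 → {T1, T3, T6, T5}; frequency 3 → {T7, T13, T2}. Every pair that conflicts lands in different frequencies.

3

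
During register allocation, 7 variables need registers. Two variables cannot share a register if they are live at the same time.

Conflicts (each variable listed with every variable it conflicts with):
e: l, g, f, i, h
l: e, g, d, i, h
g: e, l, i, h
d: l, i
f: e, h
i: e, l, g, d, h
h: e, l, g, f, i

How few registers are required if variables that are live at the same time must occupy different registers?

e, l, g, i, h pairwise conflict, so at least 5 registers are needed.
5 registers suffice: e=1, l=4, g=5, d=1, f=3, i=3, h=2. Every pair that conflicts lands in different registers.

5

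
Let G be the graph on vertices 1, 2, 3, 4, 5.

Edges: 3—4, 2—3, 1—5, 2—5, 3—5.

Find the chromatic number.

2, 3, 5 are mutually adjacent, so at least 3 colors are needed.
3 colors suffice: 1=blue, 2=green, 3=blue, 4=red, 5=red. Each edge has distinct colors on its endpoints.

3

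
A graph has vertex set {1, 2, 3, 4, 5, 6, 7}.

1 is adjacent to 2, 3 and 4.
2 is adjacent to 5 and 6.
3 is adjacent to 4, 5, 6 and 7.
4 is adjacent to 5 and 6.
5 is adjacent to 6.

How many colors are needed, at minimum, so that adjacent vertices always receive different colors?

4

3, 4, 5, 6 are pairwise adjacent (a clique of size 4), so at least 4 colors are needed.
4 colors suffice: color a → {2, 3}; color b → {4, 7}; color c → {1, 6}; color d → {5}. Each edge has distinct colors on its endpoints.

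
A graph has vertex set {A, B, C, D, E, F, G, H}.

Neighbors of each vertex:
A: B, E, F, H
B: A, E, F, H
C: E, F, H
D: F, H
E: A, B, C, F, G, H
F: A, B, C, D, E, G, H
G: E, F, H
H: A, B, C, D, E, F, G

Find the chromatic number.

5

A, B, E, F, H are mutually adjacent (a clique of size 5), so at least 5 colors are needed.
A valid assignment using 5 colors: A=4, B=5, C=4, D=3, E=3, F=2, G=4, H=1. No two adjacent vertices share a color.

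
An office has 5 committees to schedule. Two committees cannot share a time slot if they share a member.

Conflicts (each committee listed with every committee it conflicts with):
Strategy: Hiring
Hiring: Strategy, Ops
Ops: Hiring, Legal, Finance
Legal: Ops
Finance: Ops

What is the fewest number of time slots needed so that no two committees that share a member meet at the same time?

Strategy and Hiring conflict, so at least 2 time slots are needed.
2 time slots suffice: time slot 1 → {Strategy, Ops}; time slot 2 → {Hiring, Legal, Finance}. No two conflicting committees share a time slot.

2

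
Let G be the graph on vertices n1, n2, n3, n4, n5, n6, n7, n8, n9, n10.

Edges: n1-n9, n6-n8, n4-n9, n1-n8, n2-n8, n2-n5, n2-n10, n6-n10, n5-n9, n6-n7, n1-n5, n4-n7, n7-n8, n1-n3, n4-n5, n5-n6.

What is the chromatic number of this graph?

3

n1, n5, n9 are pairwise adjacent, so at least 3 colors are needed.
3 colors suffice: color 1 → {n3, n5, n8, n10}; color 2 → {n1, n2, n4, n6}; color 3 → {n7, n9}. Every edge joins two different colors.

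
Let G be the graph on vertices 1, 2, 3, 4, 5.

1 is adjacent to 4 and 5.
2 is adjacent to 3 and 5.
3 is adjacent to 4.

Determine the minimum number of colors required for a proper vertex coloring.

3

The cycle 2-3-4-1-5-2 has odd length 5, so it cannot be 2-colored; at least 3 colors are needed.
3 colors suffice: color a → {4, 5}; color b → {1, 3}; color c → {2}. Each edge has distinct colors on its endpoints.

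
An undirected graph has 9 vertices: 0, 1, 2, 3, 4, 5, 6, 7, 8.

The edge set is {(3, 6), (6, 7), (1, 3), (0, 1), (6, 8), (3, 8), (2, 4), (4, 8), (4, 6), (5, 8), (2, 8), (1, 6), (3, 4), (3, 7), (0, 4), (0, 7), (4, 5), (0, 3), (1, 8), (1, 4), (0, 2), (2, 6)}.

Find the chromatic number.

1, 3, 4, 6, 8 are mutually adjacent (a clique of size 5), so at least 5 colors are needed.
5 colors suffice: 0=blue, 1=purple, 2=yellow, 3=yellow, 4=red, 5=green, 6=green, 7=red, 8=blue. Every edge joins two different colors.

5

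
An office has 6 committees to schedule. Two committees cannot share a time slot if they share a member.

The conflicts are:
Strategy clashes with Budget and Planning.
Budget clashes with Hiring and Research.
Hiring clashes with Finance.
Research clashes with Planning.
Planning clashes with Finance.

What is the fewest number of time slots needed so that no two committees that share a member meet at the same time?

3

The cycle Planning-Finance-Hiring-Budget-Strategy-Planning has odd length 5, so it cannot be 2-colored; at least 3 time slots are needed.
A valid assignment using 3 time slots: Strategy=2, Budget=1, Hiring=2, Research=2, Planning=1, Finance=3. Every pair that conflicts lands in different time slots.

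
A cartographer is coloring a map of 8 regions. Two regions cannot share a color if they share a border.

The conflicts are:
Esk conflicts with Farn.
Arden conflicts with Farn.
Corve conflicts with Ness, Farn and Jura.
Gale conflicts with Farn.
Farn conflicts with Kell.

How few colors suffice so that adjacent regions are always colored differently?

Corve and Ness conflict, so at least 2 colors are needed.
One proper 2-coloring: Esk=2, Arden=2, Corve=2, Gale=2, Ness=1, Farn=1, Kell=2, Jura=1. Each listed conflict is separated.

2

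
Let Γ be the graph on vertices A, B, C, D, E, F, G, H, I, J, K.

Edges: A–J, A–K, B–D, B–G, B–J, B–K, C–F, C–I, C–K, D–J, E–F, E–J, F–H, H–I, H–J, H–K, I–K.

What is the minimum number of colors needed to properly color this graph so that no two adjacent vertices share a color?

C, I, K are pairwise adjacent, so at least 3 colors are needed.
3 colors suffice: color 1 → {F, G, J, K}; color 2 → {A, B, C, E, H}; color 3 → {D, I}. Each edge has distinct colors on its endpoints.

3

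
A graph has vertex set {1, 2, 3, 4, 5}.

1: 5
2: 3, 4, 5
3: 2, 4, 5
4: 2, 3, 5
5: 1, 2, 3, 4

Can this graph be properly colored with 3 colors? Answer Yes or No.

2, 3, 4, 5 form a clique, so at least 4 colors are needed.
So 3 colors are not enough.

No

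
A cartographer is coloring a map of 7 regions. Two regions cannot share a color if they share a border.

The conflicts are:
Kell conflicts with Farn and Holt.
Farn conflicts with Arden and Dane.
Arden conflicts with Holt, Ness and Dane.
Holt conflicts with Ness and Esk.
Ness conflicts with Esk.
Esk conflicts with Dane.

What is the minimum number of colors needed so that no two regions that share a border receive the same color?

3

Farn, Arden, Dane are mutually in conflict, so at least 3 colors are needed.
3 colors suffice: color 1 → {Kell, Arden, Esk}; color 2 → {Holt, Dane}; color 3 → {Farn, Ness}. No two conflicting regions share a color.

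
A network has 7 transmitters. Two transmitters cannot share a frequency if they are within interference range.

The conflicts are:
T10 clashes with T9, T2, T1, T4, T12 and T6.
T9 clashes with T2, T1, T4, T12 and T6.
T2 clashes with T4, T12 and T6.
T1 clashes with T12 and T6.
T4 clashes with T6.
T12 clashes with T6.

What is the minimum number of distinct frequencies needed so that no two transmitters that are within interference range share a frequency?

T10, T9, T1, T12, T6 pairwise conflict, so at least 5 frequencies are needed.
5 frequencies suffice: frequency 1 → {T10}; frequency 2 → {T6}; frequency 3 → {T9}; frequency 4 → {T2, T1}; frequency 5 → {T4, T12}. Each listed conflict is separated.

5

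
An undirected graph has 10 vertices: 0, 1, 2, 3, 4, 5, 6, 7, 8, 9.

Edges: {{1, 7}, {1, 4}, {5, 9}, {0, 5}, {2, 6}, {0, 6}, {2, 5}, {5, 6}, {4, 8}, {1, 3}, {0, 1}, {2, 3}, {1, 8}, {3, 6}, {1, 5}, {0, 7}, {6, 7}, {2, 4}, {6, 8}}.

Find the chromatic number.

2, 5, 6 are mutually adjacent, so at least 3 colors are needed.
A valid assignment using 3 colors: 0=green, 1=red, 2=green, 3=blue, 4=blue, 5=blue, 6=red, 7=blue, 8=green, 9=red. Each edge has distinct colors on its endpoints.

3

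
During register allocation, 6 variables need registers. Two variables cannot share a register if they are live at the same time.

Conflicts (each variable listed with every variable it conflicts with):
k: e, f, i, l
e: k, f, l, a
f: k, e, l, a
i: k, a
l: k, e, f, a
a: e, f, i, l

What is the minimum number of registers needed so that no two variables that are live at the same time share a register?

k, e, f, l are mutually in conflict, so at least 4 registers are needed.
A valid assignment using 4 registers: k=1, e=3, f=2, i=2, l=4, a=1. Every pair that conflicts lands in different registers.

4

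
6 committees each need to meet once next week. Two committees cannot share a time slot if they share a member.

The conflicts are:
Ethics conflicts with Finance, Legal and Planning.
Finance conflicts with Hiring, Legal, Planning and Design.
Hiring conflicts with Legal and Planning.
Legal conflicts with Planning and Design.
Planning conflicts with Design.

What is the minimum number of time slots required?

4

Finance, Hiring, Legal, Planning all conflict with each other, so at least 4 time slots are needed.
4 time slots suffice: time slot 1 → {Legal}; time slot 2 → {Planning}; time slot 3 → {Finance}; time slot 4 → {Ethics, Hiring, Design}. Each listed conflict is separated.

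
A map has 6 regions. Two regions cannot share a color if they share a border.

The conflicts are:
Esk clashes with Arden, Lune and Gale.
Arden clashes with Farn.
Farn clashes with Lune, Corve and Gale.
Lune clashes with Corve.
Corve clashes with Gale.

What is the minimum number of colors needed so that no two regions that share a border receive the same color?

Farn, Corve, Gale all conflict with each other, so at least 3 colors are needed.
3 colors suffice: color 1 → {Esk, Farn}; color 2 → {Arden, Corve}; color 3 → {Lune, Gale}. Every pair that conflicts lands in different colors.

3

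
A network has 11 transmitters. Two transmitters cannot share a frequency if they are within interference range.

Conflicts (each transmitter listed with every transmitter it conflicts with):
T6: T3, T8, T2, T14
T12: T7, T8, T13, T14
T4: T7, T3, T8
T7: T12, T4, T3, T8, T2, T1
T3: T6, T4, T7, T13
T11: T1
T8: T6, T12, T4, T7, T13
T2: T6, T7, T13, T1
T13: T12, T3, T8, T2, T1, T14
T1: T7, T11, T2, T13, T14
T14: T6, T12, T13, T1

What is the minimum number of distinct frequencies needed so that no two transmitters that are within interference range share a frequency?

T12, T13, T14 pairwise conflict, so at least 3 frequencies are needed.
3 frequencies suffice: frequency 1 → {T6, T7, T11, T13}; frequency 2 → {T12, T4, T1}; frequency 3 → {T3, T8, T2, T14}. Each listed conflict is separated.

3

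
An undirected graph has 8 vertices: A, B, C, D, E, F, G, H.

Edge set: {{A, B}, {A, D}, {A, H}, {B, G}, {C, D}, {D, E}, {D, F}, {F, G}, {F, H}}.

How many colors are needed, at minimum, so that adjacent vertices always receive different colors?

The cycle B-A-D-F-G-B has odd length 5, so it cannot be 2-colored; at least 3 colors are needed.
A valid assignment using 3 colors: A=2, B=3, C=2, D=1, E=2, F=2, G=1, H=1. No two adjacent vertices share a color.

3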